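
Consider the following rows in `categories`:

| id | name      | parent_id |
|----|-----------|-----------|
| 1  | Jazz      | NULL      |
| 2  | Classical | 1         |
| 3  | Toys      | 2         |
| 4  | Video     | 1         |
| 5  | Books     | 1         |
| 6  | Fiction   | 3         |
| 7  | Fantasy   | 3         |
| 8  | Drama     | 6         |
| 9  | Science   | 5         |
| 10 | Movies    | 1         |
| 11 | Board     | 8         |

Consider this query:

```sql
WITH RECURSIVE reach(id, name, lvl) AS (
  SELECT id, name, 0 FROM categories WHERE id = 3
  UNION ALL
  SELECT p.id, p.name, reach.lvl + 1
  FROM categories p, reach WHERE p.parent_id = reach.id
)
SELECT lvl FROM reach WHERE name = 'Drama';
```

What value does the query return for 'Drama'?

2

Base: id=3 (Toys) at lvl 0.
Iteration 1: rows with parent_id in {3} -> Fiction (id 6, lvl 1), Fantasy (id 7, lvl 1).
Iteration 2: rows with parent_id in {6,7} -> Drama (id 8, lvl 2).
Iteration 3: rows with parent_id in {8} -> Board (id 11, lvl 3).
Iteration 4: no rows with parent_id in {11}; recursion stops.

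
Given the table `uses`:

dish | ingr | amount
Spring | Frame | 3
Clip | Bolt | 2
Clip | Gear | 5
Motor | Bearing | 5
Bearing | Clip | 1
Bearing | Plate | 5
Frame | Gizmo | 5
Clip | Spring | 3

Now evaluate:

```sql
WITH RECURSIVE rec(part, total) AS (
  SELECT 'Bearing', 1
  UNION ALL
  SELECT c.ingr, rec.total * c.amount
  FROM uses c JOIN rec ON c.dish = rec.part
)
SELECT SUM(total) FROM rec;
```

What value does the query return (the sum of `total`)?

71

Base: (Bearing, total=1).
Iteration 1: components of {Bearing} -> Clip = 1*1 = 1, Plate = 1*5 = 5.
Iteration 2: components of {Clip,Plate} -> Bolt = 1*2 = 2, Gear = 1*5 = 5, Spring = 1*3 = 3.
Iteration 3: components of {Bolt,Gear,Spring} -> Frame = 3*3 = 9.
Iteration 4: components of {Frame} -> Gizmo = 9*5 = 45.
Iteration 5: no further components; recursion stops.
SUM(total) = 1 + 1 + 5 + 5 + 3 + 2 + 9 + 45 = 71.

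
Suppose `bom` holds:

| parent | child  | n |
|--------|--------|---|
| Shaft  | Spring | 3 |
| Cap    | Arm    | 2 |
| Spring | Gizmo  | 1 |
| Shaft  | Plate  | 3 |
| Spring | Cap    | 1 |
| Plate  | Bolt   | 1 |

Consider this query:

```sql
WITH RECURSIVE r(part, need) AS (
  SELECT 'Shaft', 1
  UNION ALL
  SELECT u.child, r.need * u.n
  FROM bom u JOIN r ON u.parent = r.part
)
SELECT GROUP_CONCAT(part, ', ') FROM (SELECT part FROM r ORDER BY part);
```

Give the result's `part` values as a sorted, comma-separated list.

Arm, Bolt, Cap, Gizmo, Plate, Shaft, Spring

Base: (Shaft, need=1).
Iteration 1: components of {Shaft} -> Plate = 1*3 = 3, Spring = 1*3 = 3.
Iteration 2: components of {Plate,Spring} -> Bolt = 3*1 = 3, Cap = 3*1 = 3, Gizmo = 3*1 = 3.
Iteration 3: components of {Bolt,Cap,Gizmo} -> Arm = 3*2 = 6.
Iteration 4: no further components; recursion stops.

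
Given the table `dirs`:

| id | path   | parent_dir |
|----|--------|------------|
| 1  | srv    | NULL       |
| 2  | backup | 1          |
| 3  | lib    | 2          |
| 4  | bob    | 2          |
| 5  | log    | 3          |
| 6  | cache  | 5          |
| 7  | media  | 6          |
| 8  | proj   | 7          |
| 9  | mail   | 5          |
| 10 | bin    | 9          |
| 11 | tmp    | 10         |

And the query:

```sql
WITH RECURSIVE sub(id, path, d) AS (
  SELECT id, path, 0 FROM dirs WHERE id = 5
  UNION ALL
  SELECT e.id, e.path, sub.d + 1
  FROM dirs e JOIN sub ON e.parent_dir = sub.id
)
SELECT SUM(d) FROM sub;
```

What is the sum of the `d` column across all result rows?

12

Base: id=5 (log) at d 0.
Iteration 1: rows with parent_dir in {5} -> cache (id 6, d 1), mail (id 9, d 1).
Iteration 2: rows with parent_dir in {6,9} -> media (id 7, d 2), bin (id 10, d 2).
Iteration 3: rows with parent_dir in {7,10} -> proj (id 8, d 3), tmp (id 11, d 3).
Iteration 4: no rows with parent_dir in {8,11}; recursion stops.
SUM(d) = 0 + 1 + 1 + 2 + 2 + 3 + 3 = 12.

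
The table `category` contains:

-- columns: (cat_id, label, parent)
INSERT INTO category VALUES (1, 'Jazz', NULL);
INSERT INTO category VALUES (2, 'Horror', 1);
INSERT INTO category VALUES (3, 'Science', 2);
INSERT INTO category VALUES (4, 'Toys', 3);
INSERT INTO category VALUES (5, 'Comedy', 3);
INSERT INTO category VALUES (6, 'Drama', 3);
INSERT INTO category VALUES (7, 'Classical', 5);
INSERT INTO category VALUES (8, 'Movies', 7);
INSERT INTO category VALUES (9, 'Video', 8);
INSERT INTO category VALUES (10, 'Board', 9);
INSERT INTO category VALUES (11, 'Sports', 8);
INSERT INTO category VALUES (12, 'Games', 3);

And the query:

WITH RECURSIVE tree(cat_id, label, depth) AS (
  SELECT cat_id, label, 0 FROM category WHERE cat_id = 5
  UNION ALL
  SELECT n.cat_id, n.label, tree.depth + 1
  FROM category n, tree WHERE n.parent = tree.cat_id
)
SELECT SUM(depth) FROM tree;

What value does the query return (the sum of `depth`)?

13

Base: cat_id=5 (Comedy) at depth 0.
Iteration 1: rows with parent in {5} -> Classical (id 7, depth 1).
Iteration 2: rows with parent in {7} -> Movies (id 8, depth 2).
Iteration 3: rows with parent in {8} -> Video (id 9, depth 3), Sports (id 11, depth 3).
Iteration 4: rows with parent in {9,11} -> Board (id 10, depth 4).
Iteration 5: no rows with parent in {10}; recursion stops.
SUM(depth) = 0 + 1 + 2 + 3 + 3 + 4 = 13.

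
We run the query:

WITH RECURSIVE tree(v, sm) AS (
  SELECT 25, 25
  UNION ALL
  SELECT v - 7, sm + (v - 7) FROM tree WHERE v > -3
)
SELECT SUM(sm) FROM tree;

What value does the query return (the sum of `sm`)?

Base: v=25, sm=25.
Iteration 1: 25 > -3 holds -> v = 25 - 7 = 18, sm = 25 + 18 = 43.
Iteration 2: 18 > -3 holds -> v = 18 - 7 = 11, sm = 43 + 11 = 54.
Iteration 3: 11 > -3 holds -> v = 11 - 7 = 4, sm = 54 + 4 = 58.
Iteration 4: 4 > -3 holds -> v = 4 - 7 = -3, sm = 58 + -3 = 55.
Iteration 5: -3 > -3 fails; recursion stops.
SUM(sm) = 25 + 43 + 54 + 58 + 55 = 235.

235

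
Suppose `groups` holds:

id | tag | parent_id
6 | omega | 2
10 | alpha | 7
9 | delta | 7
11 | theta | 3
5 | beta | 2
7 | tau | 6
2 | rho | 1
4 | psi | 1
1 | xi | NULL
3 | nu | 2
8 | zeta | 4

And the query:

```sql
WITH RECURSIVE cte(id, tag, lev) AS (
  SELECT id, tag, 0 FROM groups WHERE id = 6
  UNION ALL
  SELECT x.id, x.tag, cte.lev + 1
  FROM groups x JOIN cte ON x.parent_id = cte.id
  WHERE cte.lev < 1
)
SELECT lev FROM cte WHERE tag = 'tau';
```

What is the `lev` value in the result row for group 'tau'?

Base: id=6 (omega) at lev 0.
Iteration 1: rows with parent_id in {6} -> tau (id 7, lev 1).
Iteration 2: lev < 1 fails for all current rows; recursion stops.

1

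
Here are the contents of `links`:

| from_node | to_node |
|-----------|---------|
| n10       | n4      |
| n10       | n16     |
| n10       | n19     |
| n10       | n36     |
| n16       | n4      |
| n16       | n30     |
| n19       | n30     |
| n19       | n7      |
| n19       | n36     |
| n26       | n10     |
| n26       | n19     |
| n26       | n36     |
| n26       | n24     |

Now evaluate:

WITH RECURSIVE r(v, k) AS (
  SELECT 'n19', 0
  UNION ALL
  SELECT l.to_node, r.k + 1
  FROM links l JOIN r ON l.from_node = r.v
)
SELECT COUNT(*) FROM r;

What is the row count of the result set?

4

Base: (n19, k=0).
Iteration 1: edges from {n19} -> (n30, k=1), (n36, k=1), (n7, k=1).
Iteration 2: no outgoing edges from {n30,n36,n7}; recursion stops.
Total rows emitted: 4.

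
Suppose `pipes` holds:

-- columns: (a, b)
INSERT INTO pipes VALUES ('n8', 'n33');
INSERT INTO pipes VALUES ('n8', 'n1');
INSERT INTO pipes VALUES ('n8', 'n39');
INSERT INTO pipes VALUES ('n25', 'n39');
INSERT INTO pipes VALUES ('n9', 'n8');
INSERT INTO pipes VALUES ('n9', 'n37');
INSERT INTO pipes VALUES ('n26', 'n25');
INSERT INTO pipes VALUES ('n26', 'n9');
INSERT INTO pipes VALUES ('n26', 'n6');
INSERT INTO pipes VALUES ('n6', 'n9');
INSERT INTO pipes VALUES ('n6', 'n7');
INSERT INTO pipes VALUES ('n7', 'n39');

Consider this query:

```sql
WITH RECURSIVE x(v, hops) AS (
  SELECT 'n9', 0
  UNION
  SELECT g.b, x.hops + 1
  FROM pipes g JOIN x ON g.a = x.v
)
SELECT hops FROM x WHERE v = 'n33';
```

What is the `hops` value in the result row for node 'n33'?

2

Base: (n9, hops=0).
Iteration 1: edges from {n9} -> (n37, hops=1), (n8, hops=1).
Iteration 2: edges from {n37,n8} -> (n1, hops=2), (n33, hops=2), (n39, hops=2).
Iteration 3: no outgoing edges from {n1,n33,n39}; recursion stops.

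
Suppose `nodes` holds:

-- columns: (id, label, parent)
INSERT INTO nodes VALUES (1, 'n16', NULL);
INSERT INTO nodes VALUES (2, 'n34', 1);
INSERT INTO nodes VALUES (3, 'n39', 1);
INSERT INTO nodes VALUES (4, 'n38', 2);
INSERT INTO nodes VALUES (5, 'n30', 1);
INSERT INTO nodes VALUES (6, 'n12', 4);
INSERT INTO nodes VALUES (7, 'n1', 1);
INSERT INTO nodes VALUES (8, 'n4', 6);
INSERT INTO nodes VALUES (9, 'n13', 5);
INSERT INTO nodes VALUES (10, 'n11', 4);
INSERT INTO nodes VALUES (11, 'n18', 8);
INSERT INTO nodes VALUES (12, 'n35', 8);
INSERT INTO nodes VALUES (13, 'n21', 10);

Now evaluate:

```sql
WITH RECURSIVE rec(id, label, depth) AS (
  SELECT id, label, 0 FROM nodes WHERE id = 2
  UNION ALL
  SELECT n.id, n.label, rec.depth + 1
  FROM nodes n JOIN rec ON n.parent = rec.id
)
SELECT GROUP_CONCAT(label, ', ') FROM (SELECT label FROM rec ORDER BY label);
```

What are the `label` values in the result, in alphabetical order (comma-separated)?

Base: id=2 (n34) at depth 0.
Iteration 1: rows with parent in {2} -> n38 (id 4, depth 1).
Iteration 2: rows with parent in {4} -> n12 (id 6, depth 2), n11 (id 10, depth 2).
Iteration 3: rows with parent in {6,10} -> n4 (id 8, depth 3), n21 (id 13, depth 3).
Iteration 4: rows with parent in {8,13} -> n18 (id 11, depth 4), n35 (id 12, depth 4).
Iteration 5: no rows with parent in {11,12}; recursion stops.

n11, n12, n18, n21, n34, n35, n38, n4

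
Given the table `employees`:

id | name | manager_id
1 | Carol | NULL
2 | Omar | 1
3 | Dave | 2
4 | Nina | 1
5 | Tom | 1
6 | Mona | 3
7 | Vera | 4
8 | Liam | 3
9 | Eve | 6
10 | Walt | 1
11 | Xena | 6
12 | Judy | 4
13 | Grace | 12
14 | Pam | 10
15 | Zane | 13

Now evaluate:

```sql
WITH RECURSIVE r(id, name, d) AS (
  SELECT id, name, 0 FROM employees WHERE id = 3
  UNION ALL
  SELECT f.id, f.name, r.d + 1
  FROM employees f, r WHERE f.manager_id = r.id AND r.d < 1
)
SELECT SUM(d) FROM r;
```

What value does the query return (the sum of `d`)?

Base: id=3 (Dave) at d 0.
Iteration 1: rows with manager_id in {3} -> Mona (id 6, d 1), Liam (id 8, d 1).
Iteration 2: d < 1 fails for all current rows; recursion stops.
SUM(d) = 0 + 1 + 1 = 2.

2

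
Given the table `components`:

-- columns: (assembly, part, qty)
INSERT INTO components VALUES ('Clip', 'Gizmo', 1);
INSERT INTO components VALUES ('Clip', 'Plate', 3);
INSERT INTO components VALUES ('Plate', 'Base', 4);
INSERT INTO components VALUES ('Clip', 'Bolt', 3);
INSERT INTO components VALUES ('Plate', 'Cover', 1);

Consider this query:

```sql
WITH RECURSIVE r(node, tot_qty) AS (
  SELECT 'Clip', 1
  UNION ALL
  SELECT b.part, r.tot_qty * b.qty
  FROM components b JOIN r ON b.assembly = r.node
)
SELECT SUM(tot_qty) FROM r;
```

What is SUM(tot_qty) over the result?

23

Base: (Clip, tot_qty=1).
Iteration 1: components of {Clip} -> Bolt = 1*3 = 3, Gizmo = 1*1 = 1, Plate = 1*3 = 3.
Iteration 2: components of {Bolt,Gizmo,Plate} -> Base = 3*4 = 12, Cover = 3*1 = 3.
Iteration 3: no further components; recursion stops.
SUM(tot_qty) = 1 + 1 + 3 + 3 + 12 + 3 = 23.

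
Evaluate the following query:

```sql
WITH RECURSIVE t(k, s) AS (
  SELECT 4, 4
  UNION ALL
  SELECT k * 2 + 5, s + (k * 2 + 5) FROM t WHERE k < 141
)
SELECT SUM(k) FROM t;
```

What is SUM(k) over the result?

Base: k=4, s=4.
Iteration 1: 4 < 141 holds -> k = 4 * 2 + 5 = 13, s = 4 + 13 = 17.
Iteration 2: 13 < 141 holds -> k = 13 * 2 + 5 = 31, s = 17 + 31 = 48.
Iteration 3: 31 < 141 holds -> k = 31 * 2 + 5 = 67, s = 48 + 67 = 115.
Iteration 4: 67 < 141 holds -> k = 67 * 2 + 5 = 139, s = 115 + 139 = 254.
Iteration 5: 139 < 141 holds -> k = 139 * 2 + 5 = 283, s = 254 + 283 = 537.
Iteration 6: 283 < 141 fails; recursion stops.
SUM(k) = 4 + 13 + 31 + 67 + 139 + 283 = 537.

537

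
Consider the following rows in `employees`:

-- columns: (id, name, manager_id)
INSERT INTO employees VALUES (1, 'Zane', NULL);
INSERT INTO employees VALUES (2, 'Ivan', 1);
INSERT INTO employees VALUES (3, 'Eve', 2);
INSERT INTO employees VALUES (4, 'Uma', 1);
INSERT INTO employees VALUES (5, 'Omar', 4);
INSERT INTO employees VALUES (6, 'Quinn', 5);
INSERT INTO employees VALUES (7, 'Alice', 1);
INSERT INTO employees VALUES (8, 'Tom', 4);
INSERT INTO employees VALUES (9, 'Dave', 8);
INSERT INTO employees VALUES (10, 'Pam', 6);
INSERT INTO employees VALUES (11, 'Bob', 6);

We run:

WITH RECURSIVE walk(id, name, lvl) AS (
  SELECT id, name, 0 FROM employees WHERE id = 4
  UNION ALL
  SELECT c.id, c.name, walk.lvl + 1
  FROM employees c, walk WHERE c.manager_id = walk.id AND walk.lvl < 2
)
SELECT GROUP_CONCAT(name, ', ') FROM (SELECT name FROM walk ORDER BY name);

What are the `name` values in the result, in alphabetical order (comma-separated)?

Dave, Omar, Quinn, Tom, Uma

Base: id=4 (Uma) at lvl 0.
Iteration 1: rows with manager_id in {4} -> Omar (id 5, lvl 1), Tom (id 8, lvl 1).
Iteration 2: rows with manager_id in {5,8} -> Quinn (id 6, lvl 2), Dave (id 9, lvl 2).
Iteration 3: lvl < 2 fails for all current rows; recursion stops.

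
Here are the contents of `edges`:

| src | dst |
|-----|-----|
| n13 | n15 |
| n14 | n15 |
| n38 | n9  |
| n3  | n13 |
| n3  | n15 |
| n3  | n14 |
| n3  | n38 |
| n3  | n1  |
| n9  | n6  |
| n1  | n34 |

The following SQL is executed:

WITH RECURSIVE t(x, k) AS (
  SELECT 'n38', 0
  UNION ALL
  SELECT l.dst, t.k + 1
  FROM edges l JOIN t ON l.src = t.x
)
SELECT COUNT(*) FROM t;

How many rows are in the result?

Base: (n38, k=0).
Iteration 1: edges from {n38} -> (n9, k=1).
Iteration 2: edges from {n9} -> (n6, k=2).
Iteration 3: no outgoing edges from {n6}; recursion stops.
Total rows emitted: 3.

3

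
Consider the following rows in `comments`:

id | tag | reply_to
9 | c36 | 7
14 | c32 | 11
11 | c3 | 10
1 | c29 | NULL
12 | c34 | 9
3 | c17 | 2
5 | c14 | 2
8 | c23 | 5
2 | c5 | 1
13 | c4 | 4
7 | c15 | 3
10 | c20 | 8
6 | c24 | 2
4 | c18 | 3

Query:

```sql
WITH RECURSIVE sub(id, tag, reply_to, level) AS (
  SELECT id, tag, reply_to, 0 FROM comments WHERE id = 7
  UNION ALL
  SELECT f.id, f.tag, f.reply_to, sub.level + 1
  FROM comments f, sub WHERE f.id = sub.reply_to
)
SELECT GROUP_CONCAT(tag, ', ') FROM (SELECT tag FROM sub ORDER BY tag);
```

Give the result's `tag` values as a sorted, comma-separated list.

Base: id=7 (c15), reply_to=3, level 0.
Iteration 1: join on id=3 -> c17 (id 3, reply_to=2, level 1).
Iteration 2: join on id=2 -> c5 (id 2, reply_to=1, level 2).
Iteration 3: join on id=1 -> c29 (id 1, reply_to=NULL, level 3).
Iteration 4: reply_to is NULL; no match; recursion stops.

c15, c17, c29, c5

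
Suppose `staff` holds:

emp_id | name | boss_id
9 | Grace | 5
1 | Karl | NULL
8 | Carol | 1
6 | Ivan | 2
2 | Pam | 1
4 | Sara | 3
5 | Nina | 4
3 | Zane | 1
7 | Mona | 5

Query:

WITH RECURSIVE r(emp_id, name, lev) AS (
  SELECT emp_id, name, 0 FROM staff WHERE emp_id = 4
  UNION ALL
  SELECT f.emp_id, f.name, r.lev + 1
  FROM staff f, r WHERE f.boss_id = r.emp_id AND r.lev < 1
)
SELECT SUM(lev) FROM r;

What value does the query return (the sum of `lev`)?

1

Base: emp_id=4 (Sara) at lev 0.
Iteration 1: rows with boss_id in {4} -> Nina (id 5, lev 1).
Iteration 2: lev < 1 fails for all current rows; recursion stops.
SUM(lev) = 0 + 1 = 1.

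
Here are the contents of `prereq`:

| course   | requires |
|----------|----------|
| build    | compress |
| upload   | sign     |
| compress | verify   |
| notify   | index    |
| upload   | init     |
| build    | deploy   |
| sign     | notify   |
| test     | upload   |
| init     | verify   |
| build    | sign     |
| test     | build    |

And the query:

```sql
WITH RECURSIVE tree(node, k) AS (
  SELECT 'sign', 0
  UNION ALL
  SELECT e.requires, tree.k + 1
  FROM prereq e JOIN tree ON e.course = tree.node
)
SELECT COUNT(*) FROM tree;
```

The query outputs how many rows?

Base: (sign, k=0).
Iteration 1: edges from {sign} -> (notify, k=1).
Iteration 2: edges from {notify} -> (index, k=2).
Iteration 3: no outgoing edges from {index}; recursion stops.
Total rows emitted: 3.

3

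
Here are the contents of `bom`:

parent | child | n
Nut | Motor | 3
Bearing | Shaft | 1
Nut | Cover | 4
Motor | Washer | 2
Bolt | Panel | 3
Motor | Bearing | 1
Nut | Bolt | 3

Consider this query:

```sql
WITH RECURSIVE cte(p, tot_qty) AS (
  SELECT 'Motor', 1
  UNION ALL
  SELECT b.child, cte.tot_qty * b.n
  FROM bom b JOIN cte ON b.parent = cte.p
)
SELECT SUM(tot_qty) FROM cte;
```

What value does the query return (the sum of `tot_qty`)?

5

Base: (Motor, tot_qty=1).
Iteration 1: components of {Motor} -> Bearing = 1*1 = 1, Washer = 1*2 = 2.
Iteration 2: components of {Bearing,Washer} -> Shaft = 1*1 = 1.
Iteration 3: no further components; recursion stops.
SUM(tot_qty) = 1 + 1 + 2 + 1 = 5.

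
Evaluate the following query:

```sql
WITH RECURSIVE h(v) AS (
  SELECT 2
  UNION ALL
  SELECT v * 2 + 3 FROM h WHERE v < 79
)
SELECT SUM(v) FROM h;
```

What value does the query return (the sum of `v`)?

Base: v=2.
Iteration 1: 2 < 79 holds -> v = 2 * 2 + 3 = 7.
Iteration 2: 7 < 79 holds -> v = 7 * 2 + 3 = 17.
Iteration 3: 17 < 79 holds -> v = 17 * 2 + 3 = 37.
Iteration 4: 37 < 79 holds -> v = 37 * 2 + 3 = 77.
Iteration 5: 77 < 79 holds -> v = 77 * 2 + 3 = 157.
Iteration 6: 157 < 79 fails; recursion stops.
SUM(v) = 2 + 7 + 17 + 37 + 77 + 157 = 297.

297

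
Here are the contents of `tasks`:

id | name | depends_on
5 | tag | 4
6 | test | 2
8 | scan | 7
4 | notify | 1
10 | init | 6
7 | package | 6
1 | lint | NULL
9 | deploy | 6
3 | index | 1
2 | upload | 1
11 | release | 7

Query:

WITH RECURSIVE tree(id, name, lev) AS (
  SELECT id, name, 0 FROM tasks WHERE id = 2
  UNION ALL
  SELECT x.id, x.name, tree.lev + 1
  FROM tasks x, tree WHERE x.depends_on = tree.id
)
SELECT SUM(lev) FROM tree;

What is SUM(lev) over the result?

Base: id=2 (upload) at lev 0.
Iteration 1: rows with depends_on in {2} -> test (id 6, lev 1).
Iteration 2: rows with depends_on in {6} -> package (id 7, lev 2), deploy (id 9, lev 2), init (id 10, lev 2).
Iteration 3: rows with depends_on in {7,9,10} -> scan (id 8, lev 3), release (id 11, lev 3).
Iteration 4: no rows with depends_on in {8,11}; recursion stops.
SUM(lev) = 0 + 1 + 2 + 2 + 2 + 3 + 3 = 13.

13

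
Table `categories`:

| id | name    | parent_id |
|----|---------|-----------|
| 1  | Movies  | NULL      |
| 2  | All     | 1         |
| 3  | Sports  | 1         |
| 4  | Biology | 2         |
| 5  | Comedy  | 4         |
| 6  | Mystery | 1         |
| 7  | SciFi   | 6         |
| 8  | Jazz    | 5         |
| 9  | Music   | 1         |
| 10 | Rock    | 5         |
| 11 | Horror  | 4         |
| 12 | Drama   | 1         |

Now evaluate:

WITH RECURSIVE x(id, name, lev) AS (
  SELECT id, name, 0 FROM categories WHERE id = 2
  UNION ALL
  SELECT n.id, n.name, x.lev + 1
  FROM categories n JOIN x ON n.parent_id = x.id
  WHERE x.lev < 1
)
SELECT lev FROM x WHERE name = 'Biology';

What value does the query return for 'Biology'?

Base: id=2 (All) at lev 0.
Iteration 1: rows with parent_id in {2} -> Biology (id 4, lev 1).
Iteration 2: lev < 1 fails for all current rows; recursion stops.

1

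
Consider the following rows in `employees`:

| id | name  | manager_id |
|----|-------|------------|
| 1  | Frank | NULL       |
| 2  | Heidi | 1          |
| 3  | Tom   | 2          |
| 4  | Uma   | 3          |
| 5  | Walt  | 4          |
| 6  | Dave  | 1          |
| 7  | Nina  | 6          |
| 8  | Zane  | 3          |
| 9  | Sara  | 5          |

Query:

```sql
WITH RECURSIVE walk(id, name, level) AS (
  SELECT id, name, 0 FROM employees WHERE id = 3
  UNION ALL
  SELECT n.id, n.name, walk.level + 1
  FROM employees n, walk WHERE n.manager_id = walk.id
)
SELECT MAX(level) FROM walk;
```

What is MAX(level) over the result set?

3

Base: id=3 (Tom) at level 0.
Iteration 1: rows with manager_id in {3} -> Uma (id 4, level 1), Zane (id 8, level 1).
Iteration 2: rows with manager_id in {4,8} -> Walt (id 5, level 2).
Iteration 3: rows with manager_id in {5} -> Sara (id 9, level 3).
Iteration 4: no rows with manager_id in {9}; recursion stops.
level values: 0, 1, 1, 2, 3; the maximum is 3.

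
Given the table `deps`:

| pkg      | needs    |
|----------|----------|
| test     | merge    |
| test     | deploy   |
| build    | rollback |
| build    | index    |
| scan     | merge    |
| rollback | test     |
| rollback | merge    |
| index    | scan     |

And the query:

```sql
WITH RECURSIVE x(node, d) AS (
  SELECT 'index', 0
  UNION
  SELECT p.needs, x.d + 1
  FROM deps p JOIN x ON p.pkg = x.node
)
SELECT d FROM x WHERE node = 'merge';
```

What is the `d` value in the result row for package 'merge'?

Base: (index, d=0).
Iteration 1: edges from {index} -> (scan, d=1).
Iteration 2: edges from {scan} -> (merge, d=2).
Iteration 3: no outgoing edges from {merge}; recursion stops.

2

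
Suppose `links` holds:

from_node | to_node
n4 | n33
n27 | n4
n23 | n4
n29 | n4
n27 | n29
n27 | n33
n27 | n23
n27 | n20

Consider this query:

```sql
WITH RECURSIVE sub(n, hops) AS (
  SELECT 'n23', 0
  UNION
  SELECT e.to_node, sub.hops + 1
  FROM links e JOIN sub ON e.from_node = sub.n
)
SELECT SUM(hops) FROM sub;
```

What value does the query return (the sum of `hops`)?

3

Base: (n23, hops=0).
Iteration 1: edges from {n23} -> (n4, hops=1).
Iteration 2: edges from {n4} -> (n33, hops=2).
Iteration 3: no outgoing edges from {n33}; recursion stops.
SUM(hops) = 0 + 1 + 2 = 3.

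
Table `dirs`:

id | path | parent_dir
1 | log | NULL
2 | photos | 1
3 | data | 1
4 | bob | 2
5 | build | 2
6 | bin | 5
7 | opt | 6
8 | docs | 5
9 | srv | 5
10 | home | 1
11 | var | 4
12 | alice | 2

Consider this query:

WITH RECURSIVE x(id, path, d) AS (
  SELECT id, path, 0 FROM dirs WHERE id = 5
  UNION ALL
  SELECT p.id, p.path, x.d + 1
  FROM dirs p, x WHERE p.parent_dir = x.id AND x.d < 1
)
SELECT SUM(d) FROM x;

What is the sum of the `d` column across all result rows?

Base: id=5 (build) at d 0.
Iteration 1: rows with parent_dir in {5} -> bin (id 6, d 1), docs (id 8, d 1), srv (id 9, d 1).
Iteration 2: d < 1 fails for all current rows; recursion stops.
SUM(d) = 0 + 1 + 1 + 1 = 3.

3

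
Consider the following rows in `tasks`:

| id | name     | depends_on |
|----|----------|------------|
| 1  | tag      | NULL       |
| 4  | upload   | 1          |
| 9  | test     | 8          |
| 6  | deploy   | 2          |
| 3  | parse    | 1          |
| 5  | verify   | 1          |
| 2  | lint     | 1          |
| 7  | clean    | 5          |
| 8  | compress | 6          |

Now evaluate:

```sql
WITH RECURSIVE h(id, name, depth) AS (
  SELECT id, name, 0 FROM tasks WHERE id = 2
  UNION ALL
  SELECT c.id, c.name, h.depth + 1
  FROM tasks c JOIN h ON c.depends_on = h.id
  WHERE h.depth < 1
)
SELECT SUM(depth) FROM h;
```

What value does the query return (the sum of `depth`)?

Base: id=2 (lint) at depth 0.
Iteration 1: rows with depends_on in {2} -> deploy (id 6, depth 1).
Iteration 2: depth < 1 fails for all current rows; recursion stops.
SUM(depth) = 0 + 1 = 1.

1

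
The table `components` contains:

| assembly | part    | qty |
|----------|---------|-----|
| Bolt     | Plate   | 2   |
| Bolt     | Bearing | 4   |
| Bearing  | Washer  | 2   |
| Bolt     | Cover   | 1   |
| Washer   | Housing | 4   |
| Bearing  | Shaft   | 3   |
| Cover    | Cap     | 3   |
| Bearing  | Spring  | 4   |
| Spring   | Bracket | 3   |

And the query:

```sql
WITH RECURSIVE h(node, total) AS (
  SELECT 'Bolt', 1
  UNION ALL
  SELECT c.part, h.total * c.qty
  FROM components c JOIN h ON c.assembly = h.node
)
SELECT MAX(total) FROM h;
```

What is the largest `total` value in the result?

Base: (Bolt, total=1).
Iteration 1: components of {Bolt} -> Bearing = 1*4 = 4, Cover = 1*1 = 1, Plate = 1*2 = 2.
Iteration 2: components of {Bearing,Cover,Plate} -> Cap = 1*3 = 3, Shaft = 4*3 = 12, Spring = 4*4 = 16, Washer = 4*2 = 8.
Iteration 3: components of {Cap,Shaft,Spring,Washer} -> Bracket = 16*3 = 48, Housing = 8*4 = 32.
Iteration 4: no further components; recursion stops.
total values: 1, 2, 4, 1, 8, 12, 16, 3, 32, 48; the maximum is 48.

48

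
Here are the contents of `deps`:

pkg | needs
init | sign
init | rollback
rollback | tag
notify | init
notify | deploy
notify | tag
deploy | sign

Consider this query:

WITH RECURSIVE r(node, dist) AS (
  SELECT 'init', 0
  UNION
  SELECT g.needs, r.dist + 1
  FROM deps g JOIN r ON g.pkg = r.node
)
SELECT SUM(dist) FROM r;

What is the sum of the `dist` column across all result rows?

4

Base: (init, dist=0).
Iteration 1: edges from {init} -> (rollback, dist=1), (sign, dist=1).
Iteration 2: edges from {rollback,sign} -> (tag, dist=2).
Iteration 3: no outgoing edges from {tag}; recursion stops.
SUM(dist) = 0 + 1 + 1 + 2 = 4.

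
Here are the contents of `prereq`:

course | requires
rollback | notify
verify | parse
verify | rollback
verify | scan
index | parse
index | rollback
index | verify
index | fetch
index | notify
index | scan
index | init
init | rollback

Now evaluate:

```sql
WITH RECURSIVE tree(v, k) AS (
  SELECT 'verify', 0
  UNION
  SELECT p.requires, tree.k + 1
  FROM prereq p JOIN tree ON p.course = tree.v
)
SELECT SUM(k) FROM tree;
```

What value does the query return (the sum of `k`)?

Base: (verify, k=0).
Iteration 1: edges from {verify} -> (parse, k=1), (rollback, k=1), (scan, k=1).
Iteration 2: edges from {parse,rollback,scan} -> (notify, k=2).
Iteration 3: no outgoing edges from {notify}; recursion stops.
SUM(k) = 0 + 1 + 1 + 1 + 2 = 5.

5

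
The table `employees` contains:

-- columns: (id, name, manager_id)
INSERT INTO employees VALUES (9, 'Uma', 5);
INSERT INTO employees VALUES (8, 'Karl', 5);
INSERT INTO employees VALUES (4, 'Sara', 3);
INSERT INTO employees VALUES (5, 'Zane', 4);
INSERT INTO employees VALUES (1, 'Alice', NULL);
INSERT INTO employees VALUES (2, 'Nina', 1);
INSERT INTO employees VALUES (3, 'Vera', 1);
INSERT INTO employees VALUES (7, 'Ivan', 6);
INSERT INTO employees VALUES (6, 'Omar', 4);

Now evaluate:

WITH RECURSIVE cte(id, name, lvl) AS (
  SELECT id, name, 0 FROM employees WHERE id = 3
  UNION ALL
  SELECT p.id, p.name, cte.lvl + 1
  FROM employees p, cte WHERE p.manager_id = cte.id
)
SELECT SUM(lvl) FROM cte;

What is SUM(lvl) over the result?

Base: id=3 (Vera) at lvl 0.
Iteration 1: rows with manager_id in {3} -> Sara (id 4, lvl 1).
Iteration 2: rows with manager_id in {4} -> Zane (id 5, lvl 2), Omar (id 6, lvl 2).
Iteration 3: rows with manager_id in {5,6} -> Ivan (id 7, lvl 3), Karl (id 8, lvl 3), Uma (id 9, lvl 3).
Iteration 4: no rows with manager_id in {7,8,9}; recursion stops.
SUM(lvl) = 0 + 1 + 2 + 2 + 3 + 3 + 3 = 14.

14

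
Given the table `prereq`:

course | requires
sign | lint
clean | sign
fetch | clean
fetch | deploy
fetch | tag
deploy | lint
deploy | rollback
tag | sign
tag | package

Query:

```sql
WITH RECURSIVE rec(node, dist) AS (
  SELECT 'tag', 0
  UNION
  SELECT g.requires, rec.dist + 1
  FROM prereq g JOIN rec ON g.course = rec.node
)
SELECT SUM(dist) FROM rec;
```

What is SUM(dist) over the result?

4

Base: (tag, dist=0).
Iteration 1: edges from {tag} -> (package, dist=1), (sign, dist=1).
Iteration 2: edges from {package,sign} -> (lint, dist=2).
Iteration 3: no outgoing edges from {lint}; recursion stops.
SUM(dist) = 0 + 1 + 1 + 2 = 4.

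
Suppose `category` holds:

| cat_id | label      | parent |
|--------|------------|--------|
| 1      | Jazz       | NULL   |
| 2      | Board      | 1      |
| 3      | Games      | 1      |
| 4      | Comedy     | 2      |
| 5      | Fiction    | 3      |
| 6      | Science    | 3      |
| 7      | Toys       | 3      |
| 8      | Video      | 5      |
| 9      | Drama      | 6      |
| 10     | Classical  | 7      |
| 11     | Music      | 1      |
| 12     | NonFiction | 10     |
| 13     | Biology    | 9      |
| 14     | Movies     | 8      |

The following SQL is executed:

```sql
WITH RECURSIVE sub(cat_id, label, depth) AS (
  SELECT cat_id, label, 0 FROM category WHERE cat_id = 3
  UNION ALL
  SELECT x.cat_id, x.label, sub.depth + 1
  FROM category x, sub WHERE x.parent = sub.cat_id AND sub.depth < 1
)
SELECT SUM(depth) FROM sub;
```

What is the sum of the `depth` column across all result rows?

3

Base: cat_id=3 (Games) at depth 0.
Iteration 1: rows with parent in {3} -> Fiction (id 5, depth 1), Science (id 6, depth 1), Toys (id 7, depth 1).
Iteration 2: depth < 1 fails for all current rows; recursion stops.
SUM(depth) = 0 + 1 + 1 + 1 = 3.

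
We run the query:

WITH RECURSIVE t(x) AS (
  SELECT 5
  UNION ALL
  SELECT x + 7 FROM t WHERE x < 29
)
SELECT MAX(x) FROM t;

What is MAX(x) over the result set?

Base: x=5.
Iteration 1: 5 < 29 holds -> x = 5 + 7 = 12.
Iteration 2: 12 < 29 holds -> x = 12 + 7 = 19.
Iteration 3: 19 < 29 holds -> x = 19 + 7 = 26.
Iteration 4: 26 < 29 holds -> x = 26 + 7 = 33.
Iteration 5: 33 < 29 fails; recursion stops.
x values: 5, 12, 19, 26, 33; the maximum is 33.

33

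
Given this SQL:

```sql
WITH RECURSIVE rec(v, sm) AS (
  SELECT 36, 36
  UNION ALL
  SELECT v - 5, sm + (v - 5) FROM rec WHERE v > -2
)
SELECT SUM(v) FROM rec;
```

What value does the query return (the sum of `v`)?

144

Base: v=36, sm=36.
Iteration 1: 36 > -2 holds -> v = 36 - 5 = 31, sm = 36 + 31 = 67.
Iteration 2: 31 > -2 holds -> v = 31 - 5 = 26, sm = 67 + 26 = 93.
Iteration 3: 26 > -2 holds -> v = 26 - 5 = 21, sm = 93 + 21 = 114.
Iteration 4: 21 > -2 holds -> v = 21 - 5 = 16, sm = 114 + 16 = 130.
Iteration 5: 16 > -2 holds -> v = 16 - 5 = 11, sm = 130 + 11 = 141.
Iteration 6: 11 > -2 holds -> v = 11 - 5 = 6, sm = 141 + 6 = 147.
Iteration 7: 6 > -2 holds -> v = 6 - 5 = 1, sm = 147 + 1 = 148.
Iteration 8: 1 > -2 holds -> v = 1 - 5 = -4, sm = 148 + -4 = 144.
Iteration 9: -4 > -2 fails; recursion stops.
SUM(v) = 36 + 31 + 26 + 21 + 16 + 11 + 6 + 1 + -4 = 144.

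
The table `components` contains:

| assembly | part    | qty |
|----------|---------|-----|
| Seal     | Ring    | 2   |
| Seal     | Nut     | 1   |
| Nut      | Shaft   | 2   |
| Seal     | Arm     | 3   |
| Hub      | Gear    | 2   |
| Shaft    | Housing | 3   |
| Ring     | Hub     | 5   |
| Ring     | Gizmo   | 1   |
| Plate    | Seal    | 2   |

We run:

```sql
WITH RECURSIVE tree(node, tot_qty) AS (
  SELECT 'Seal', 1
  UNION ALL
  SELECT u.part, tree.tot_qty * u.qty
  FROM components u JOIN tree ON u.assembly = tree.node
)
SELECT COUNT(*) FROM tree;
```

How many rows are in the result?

Base: (Seal, tot_qty=1).
Iteration 1: components of {Seal} -> Arm = 1*3 = 3, Nut = 1*1 = 1, Ring = 1*2 = 2.
Iteration 2: components of {Arm,Nut,Ring} -> Gizmo = 2*1 = 2, Hub = 2*5 = 10, Shaft = 1*2 = 2.
Iteration 3: components of {Gizmo,Hub,Shaft} -> Gear = 10*2 = 20, Housing = 2*3 = 6.
Iteration 4: no further components; recursion stops.
Total rows emitted: 9.

9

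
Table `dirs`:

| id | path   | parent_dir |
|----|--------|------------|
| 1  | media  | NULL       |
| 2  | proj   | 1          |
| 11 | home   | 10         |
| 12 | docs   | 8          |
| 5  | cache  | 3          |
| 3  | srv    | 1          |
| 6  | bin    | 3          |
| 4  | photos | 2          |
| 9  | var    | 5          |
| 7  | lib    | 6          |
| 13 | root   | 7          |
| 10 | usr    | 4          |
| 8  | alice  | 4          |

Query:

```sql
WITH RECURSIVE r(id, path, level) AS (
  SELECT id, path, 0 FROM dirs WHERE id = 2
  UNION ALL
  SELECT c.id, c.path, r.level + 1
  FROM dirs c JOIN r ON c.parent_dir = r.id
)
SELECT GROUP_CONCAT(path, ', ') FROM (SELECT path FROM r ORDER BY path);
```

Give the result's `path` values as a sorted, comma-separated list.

Base: id=2 (proj) at level 0.
Iteration 1: rows with parent_dir in {2} -> photos (id 4, level 1).
Iteration 2: rows with parent_dir in {4} -> alice (id 8, level 2), usr (id 10, level 2).
Iteration 3: rows with parent_dir in {8,10} -> home (id 11, level 3), docs (id 12, level 3).
Iteration 4: no rows with parent_dir in {11,12}; recursion stops.

alice, docs, home, photos, proj, usr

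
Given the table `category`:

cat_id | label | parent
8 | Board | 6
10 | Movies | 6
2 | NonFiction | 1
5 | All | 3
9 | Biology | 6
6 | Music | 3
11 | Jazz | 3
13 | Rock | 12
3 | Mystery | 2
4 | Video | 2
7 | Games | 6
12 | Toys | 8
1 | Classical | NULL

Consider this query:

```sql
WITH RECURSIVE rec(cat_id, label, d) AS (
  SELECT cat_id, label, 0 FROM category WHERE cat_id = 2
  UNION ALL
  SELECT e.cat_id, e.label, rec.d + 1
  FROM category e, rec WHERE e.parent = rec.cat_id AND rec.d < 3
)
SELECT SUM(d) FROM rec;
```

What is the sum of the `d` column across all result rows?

20

Base: cat_id=2 (NonFiction) at d 0.
Iteration 1: rows with parent in {2} -> Mystery (id 3, d 1), Video (id 4, d 1).
Iteration 2: rows with parent in {3,4} -> All (id 5, d 2), Music (id 6, d 2), Jazz (id 11, d 2).
Iteration 3: rows with parent in {5,6,11} -> Games (id 7, d 3), Board (id 8, d 3), Biology (id 9, d 3), Movies (id 10, d 3).
Iteration 4: d < 3 fails for all current rows; recursion stops.
SUM(d) = 0 + 1 + 1 + 2 + 2 + 2 + 3 + 3 + 3 + 3 = 20.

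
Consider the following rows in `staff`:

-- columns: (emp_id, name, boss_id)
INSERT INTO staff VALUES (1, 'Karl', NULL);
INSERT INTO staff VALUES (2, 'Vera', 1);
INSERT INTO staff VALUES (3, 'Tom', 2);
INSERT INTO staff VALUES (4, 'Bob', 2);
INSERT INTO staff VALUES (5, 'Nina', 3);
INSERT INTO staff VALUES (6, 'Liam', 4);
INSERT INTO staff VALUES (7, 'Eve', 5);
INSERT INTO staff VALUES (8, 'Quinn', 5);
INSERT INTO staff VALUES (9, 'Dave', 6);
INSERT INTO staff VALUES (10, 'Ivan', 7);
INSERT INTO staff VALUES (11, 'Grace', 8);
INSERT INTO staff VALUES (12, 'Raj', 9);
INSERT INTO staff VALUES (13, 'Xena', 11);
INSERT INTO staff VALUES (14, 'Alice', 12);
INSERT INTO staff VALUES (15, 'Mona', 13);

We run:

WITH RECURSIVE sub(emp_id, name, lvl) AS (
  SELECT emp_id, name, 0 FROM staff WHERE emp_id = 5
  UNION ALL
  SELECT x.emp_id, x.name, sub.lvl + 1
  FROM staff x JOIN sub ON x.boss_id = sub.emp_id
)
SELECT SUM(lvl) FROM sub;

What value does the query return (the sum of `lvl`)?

Base: emp_id=5 (Nina) at lvl 0.
Iteration 1: rows with boss_id in {5} -> Eve (id 7, lvl 1), Quinn (id 8, lvl 1).
Iteration 2: rows with boss_id in {7,8} -> Ivan (id 10, lvl 2), Grace (id 11, lvl 2).
Iteration 3: rows with boss_id in {10,11} -> Xena (id 13, lvl 3).
Iteration 4: rows with boss_id in {13} -> Mona (id 15, lvl 4).
Iteration 5: no rows with boss_id in {15}; recursion stops.
SUM(lvl) = 0 + 1 + 1 + 2 + 2 + 3 + 4 = 13.

13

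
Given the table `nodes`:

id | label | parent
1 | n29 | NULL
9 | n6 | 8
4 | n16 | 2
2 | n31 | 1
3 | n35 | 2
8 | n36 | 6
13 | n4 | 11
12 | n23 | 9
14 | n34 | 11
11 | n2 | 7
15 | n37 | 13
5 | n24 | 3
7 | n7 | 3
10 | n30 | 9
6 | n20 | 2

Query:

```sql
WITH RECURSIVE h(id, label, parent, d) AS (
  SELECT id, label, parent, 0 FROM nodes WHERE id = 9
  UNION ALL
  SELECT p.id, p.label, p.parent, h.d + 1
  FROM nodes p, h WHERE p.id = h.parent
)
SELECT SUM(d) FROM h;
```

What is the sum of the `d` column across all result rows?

10

Base: id=9 (n6), parent=8, d 0.
Iteration 1: join on id=8 -> n36 (id 8, parent=6, d 1).
Iteration 2: join on id=6 -> n20 (id 6, parent=2, d 2).
Iteration 3: join on id=2 -> n31 (id 2, parent=1, d 3).
Iteration 4: join on id=1 -> n29 (id 1, parent=NULL, d 4).
Iteration 5: parent is NULL; no match; recursion stops.
SUM(d) = 0 + 1 + 2 + 3 + 4 = 10.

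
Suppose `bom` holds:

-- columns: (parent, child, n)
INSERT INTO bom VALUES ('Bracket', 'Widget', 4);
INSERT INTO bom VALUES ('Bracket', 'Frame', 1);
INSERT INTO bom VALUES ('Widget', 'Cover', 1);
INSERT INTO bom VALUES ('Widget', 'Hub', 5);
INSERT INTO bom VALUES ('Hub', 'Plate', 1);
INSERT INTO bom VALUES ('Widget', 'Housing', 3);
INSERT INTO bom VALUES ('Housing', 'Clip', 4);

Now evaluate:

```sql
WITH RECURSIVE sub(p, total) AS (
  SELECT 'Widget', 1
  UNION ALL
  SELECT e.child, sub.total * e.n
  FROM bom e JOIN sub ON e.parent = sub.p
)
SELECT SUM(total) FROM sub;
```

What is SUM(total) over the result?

Base: (Widget, total=1).
Iteration 1: components of {Widget} -> Cover = 1*1 = 1, Housing = 1*3 = 3, Hub = 1*5 = 5.
Iteration 2: components of {Cover,Housing,Hub} -> Clip = 3*4 = 12, Plate = 5*1 = 5.
Iteration 3: no further components; recursion stops.
SUM(total) = 1 + 1 + 5 + 3 + 5 + 12 = 27.

27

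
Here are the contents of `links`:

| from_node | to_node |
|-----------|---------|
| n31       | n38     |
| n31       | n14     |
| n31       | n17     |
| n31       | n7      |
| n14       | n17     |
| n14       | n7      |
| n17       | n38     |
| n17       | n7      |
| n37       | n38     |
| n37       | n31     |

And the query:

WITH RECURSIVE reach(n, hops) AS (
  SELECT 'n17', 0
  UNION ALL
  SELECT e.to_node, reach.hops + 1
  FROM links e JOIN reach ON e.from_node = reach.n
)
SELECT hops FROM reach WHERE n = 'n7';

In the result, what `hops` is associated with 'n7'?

Base: (n17, hops=0).
Iteration 1: edges from {n17} -> (n38, hops=1), (n7, hops=1).
Iteration 2: no outgoing edges from {n38,n7}; recursion stops.

1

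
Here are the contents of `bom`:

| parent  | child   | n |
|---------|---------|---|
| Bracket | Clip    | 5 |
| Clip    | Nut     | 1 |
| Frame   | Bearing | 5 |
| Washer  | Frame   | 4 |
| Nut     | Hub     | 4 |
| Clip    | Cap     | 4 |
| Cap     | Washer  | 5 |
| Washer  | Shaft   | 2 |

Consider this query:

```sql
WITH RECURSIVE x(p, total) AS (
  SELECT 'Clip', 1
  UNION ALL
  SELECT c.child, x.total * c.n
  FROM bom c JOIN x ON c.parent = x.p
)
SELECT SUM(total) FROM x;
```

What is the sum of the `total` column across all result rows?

Base: (Clip, total=1).
Iteration 1: components of {Clip} -> Cap = 1*4 = 4, Nut = 1*1 = 1.
Iteration 2: components of {Cap,Nut} -> Hub = 1*4 = 4, Washer = 4*5 = 20.
Iteration 3: components of {Hub,Washer} -> Frame = 20*4 = 80, Shaft = 20*2 = 40.
Iteration 4: components of {Frame,Shaft} -> Bearing = 80*5 = 400.
Iteration 5: no further components; recursion stops.
SUM(total) = 1 + 4 + 1 + 20 + 4 + 80 + 40 + 400 = 550.

550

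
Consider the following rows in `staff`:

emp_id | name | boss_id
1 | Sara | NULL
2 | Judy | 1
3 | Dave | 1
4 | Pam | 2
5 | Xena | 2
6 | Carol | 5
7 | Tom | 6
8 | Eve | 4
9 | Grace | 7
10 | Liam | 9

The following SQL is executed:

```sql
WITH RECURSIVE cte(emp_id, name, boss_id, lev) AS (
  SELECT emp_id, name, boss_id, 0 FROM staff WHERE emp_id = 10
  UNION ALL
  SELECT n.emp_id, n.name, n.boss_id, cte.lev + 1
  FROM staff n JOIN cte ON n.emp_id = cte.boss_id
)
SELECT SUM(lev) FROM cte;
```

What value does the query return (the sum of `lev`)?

Base: emp_id=10 (Liam), boss_id=9, lev 0.
Iteration 1: join on emp_id=9 -> Grace (id 9, boss_id=7, lev 1).
Iteration 2: join on emp_id=7 -> Tom (id 7, boss_id=6, lev 2).
Iteration 3: join on emp_id=6 -> Carol (id 6, boss_id=5, lev 3).
Iteration 4: join on emp_id=5 -> Xena (id 5, boss_id=2, lev 4).
Iteration 5: join on emp_id=2 -> Judy (id 2, boss_id=1, lev 5).
Iteration 6: join on emp_id=1 -> Sara (id 1, boss_id=NULL, lev 6).
Iteration 7: boss_id is NULL; no match; recursion stops.
SUM(lev) = 0 + 1 + 2 + 3 + 4 + 5 + 6 = 21.

21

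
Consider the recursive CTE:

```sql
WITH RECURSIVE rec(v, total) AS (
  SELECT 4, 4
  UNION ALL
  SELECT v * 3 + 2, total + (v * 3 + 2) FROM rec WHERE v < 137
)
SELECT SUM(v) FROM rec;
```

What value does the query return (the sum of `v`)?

Base: v=4, total=4.
Iteration 1: 4 < 137 holds -> v = 4 * 3 + 2 = 14, total = 4 + 14 = 18.
Iteration 2: 14 < 137 holds -> v = 14 * 3 + 2 = 44, total = 18 + 44 = 62.
Iteration 3: 44 < 137 holds -> v = 44 * 3 + 2 = 134, total = 62 + 134 = 196.
Iteration 4: 134 < 137 holds -> v = 134 * 3 + 2 = 404, total = 196 + 404 = 600.
Iteration 5: 404 < 137 fails; recursion stops.
SUM(v) = 4 + 14 + 44 + 134 + 404 = 600.

600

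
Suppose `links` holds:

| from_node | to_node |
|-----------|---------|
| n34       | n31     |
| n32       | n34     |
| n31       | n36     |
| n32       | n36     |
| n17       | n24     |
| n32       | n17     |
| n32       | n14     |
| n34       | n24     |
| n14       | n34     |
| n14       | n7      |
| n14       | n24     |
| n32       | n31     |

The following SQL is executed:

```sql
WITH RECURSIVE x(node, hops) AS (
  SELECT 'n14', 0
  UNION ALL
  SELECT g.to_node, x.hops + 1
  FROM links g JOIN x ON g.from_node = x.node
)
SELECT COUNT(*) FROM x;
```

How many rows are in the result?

7

Base: (n14, hops=0).
Iteration 1: edges from {n14} -> (n24, hops=1), (n34, hops=1), (n7, hops=1).
Iteration 2: edges from {n24,n34,n7} -> (n24, hops=2), (n31, hops=2).
Iteration 3: edges from {n24,n31} -> (n36, hops=3).
Iteration 4: no outgoing edges from {n36}; recursion stops.
Total rows emitted: 7.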